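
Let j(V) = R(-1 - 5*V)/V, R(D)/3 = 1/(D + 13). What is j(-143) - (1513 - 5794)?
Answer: 445057038/103961 ≈ 4281.0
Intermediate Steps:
R(D) = 3/(13 + D) (R(D) = 3/(D + 13) = 3/(13 + D))
j(V) = 3/(V*(12 - 5*V)) (j(V) = (3/(13 + (-1 - 5*V)))/V = (3/(12 - 5*V))/V = 3/(V*(12 - 5*V)))
j(-143) - (1513 - 5794) = -3/(-143*(-12 + 5*(-143))) - (1513 - 5794) = -3*(-1/143)/(-12 - 715) - 1*(-4281) = -3*(-1/143)/(-727) + 4281 = -3*(-1/143)*(-1/727) + 4281 = -3/103961 + 4281 = 445057038/103961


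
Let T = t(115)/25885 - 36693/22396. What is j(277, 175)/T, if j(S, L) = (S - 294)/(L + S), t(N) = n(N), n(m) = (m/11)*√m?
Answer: 5506175102818203/239855266528309529 + 1357357485044*√115/239855266528309529 ≈ 0.023017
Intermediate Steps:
n(m) = m^(3/2)/11 (n(m) = (m*(1/11))*√m = (m/11)*√m = m^(3/2)/11)
t(N) = N^(3/2)/11
j(S, L) = (-294 + S)/(L + S)
T = -36693/22396 + 23*√115/56947 (T = (115^(3/2)/11)/25885 - 36693/22396 = ((115*√115)/11)*(1/25885) - 36693*1/22396 = (115*√115/11)*(1/25885) - 36693/22396 = 23*√115/56947 - 36693/22396 = -36693/22396 + 23*√115/56947 ≈ -1.6340)
j(277, 175)/T = ((-294 + 277)/(175 + 277))/(-36693/22396 + 23*√115/56947) = (-17/452)/(-36693/22396 + 23*√115/56947) = ((1/452)*(-17))/(-36693/22396 + 23*√115/56947) = -17/(452*(-36693/22396 + 23*√115/56947))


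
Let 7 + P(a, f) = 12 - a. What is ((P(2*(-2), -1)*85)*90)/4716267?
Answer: 22950/1572089 ≈ 0.014598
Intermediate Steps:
P(a, f) = 5 - a (P(a, f) = -7 + (12 - a) = 5 - a)
((P(2*(-2), -1)*85)*90)/4716267 = (((5 - 2*(-2))*85)*90)/4716267 = (((5 - 1*(-4))*85)*90)*(1/4716267) = (((5 + 4)*85)*90)*(1/4716267) = ((9*85)*90)*(1/4716267) = (765*90)*(1/4716267) = 68850*(1/4716267) = 22950/1572089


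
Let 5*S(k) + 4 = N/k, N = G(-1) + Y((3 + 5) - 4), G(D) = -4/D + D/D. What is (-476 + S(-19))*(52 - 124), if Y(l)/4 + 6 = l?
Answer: 3261096/95 ≈ 34327.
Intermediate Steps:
G(D) = 1 - 4/D (G(D) = -4/D + 1 = 1 - 4/D)
Y(l) = -24 + 4*l
N = -3 (N = (-4 - 1)/(-1) + (-24 + 4*((3 + 5) - 4)) = -1*(-5) + (-24 + 4*(8 - 4)) = 5 + (-24 + 4*4) = 5 + (-24 + 16) = 5 - 8 = -3)
S(k) = -4/5 - 3/(5*k) (S(k) = -4/5 + (-3/k)/5 = -4/5 - 3/(5*k))
(-476 + S(-19))*(52 - 124) = (-476 + (1/5)*(-3 - 4*(-19))/(-19))*(52 - 124) = (-476 + (1/5)*(-1/19)*(-3 + 76))*(-72) = (-476 + (1/5)*(-1/19)*73)*(-72) = (-476 - 73/95)*(-72) = -45293/95*(-72) = 3261096/95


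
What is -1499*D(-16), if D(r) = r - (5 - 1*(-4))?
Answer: 37475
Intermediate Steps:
D(r) = -9 + r (D(r) = r - (5 + 4) = r - 1*9 = r - 9 = -9 + r)
-1499*D(-16) = -1499*(-9 - 16) = -1499*(-25) = 37475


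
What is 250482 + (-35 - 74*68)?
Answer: 245415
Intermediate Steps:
250482 + (-35 - 74*68) = 250482 + (-35 - 5032) = 250482 - 5067 = 245415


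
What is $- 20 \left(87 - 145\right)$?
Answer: $1160$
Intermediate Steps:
$- 20 \left(87 - 145\right) = \left(-20\right) \left(-58\right) = 1160$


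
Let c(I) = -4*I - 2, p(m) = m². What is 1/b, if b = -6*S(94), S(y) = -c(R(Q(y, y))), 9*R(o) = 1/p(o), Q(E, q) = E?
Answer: -6627/79526 ≈ -0.083331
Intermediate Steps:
R(o) = 1/(9*o²) (R(o) = 1/(9*(o²)) = 1/(9*o²))
c(I) = -2 - 4*I
S(y) = 2 + 4/(9*y²) (S(y) = -(-2 - 4/(9*y²)) = 2 + 4/(9*y²))
b = -79526/6627 (b = -6*(2 + (4/9)/94²) = -6*(2 + (4/9)*(1/8836)) = -6*(2 + 1/19881) = -6*39763/19881 = -79526/6627 ≈ -12.000)
1/b = 1/(-79526/6627) = -6627/79526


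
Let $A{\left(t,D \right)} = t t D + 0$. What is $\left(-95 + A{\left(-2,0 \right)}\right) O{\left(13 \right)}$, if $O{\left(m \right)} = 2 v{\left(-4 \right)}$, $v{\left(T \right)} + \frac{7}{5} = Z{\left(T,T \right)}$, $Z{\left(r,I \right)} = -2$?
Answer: $646$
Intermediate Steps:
$v{\left(T \right)} = - \frac{17}{5}$ ($v{\left(T \right)} = - \frac{7}{5} - 2 = - \frac{17}{5}$)
$A{\left(t,D \right)} = D t^{2}$ ($A{\left(t,D \right)} = t^{2} D + 0 = D t^{2} + 0 = D t^{2}$)
$O{\left(m \right)} = - \frac{34}{5}$ ($O{\left(m \right)} = 2 \left(- \frac{17}{5}\right) = - \frac{34}{5}$)
$\left(-95 + A{\left(-2,0 \right)}\right) O{\left(13 \right)} = \left(-95 + 0 \left(-2\right)^{2}\right) \left(- \frac{34}{5}\right) = \left(-95 + 0 \cdot 4\right) \left(- \frac{34}{5}\right) = \left(-95 + 0\right) \left(- \frac{34}{5}\right) = \left(-95\right) \left(- \frac{34}{5}\right) = 646$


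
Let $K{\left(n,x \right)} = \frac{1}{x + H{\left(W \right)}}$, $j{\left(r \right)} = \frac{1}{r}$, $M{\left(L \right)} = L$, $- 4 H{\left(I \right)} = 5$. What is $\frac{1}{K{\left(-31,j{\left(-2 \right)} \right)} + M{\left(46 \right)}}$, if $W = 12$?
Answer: $\frac{7}{318} \approx 0.022013$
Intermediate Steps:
$H{\left(I \right)} = - \frac{5}{4}$ ($H{\left(I \right)} = \left(- \frac{1}{4}\right) 5 = - \frac{5}{4}$)
$K{\left(n,x \right)} = \frac{1}{- \frac{5}{4} + x}$ ($K{\left(n,x \right)} = \frac{1}{x - \frac{5}{4}} = \frac{1}{- \frac{5}{4} + x}$)
$\frac{1}{K{\left(-31,j{\left(-2 \right)} \right)} + M{\left(46 \right)}} = \frac{1}{\frac{4}{-5 + \frac{4}{-2}} + 46} = \frac{1}{\frac{4}{-5 + 4 \left(- \frac{1}{2}\right)} + 46} = \frac{1}{\frac{4}{-5 - 2} + 46} = \frac{1}{\frac{4}{-7} + 46} = \frac{1}{4 \left(- \frac{1}{7}\right) + 46} = \frac{1}{- \frac{4}{7} + 46} = \frac{1}{\frac{318}{7}} = \frac{7}{318}$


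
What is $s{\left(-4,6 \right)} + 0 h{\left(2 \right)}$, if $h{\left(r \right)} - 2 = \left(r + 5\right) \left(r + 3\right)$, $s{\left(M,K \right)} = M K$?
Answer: $-24$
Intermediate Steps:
$s{\left(M,K \right)} = K M$
$h{\left(r \right)} = 2 + \left(3 + r\right) \left(5 + r\right)$ ($h{\left(r \right)} = 2 + \left(r + 5\right) \left(r + 3\right) = 2 + \left(5 + r\right) \left(3 + r\right) = 2 + \left(3 + r\right) \left(5 + r\right)$)
$s{\left(-4,6 \right)} + 0 h{\left(2 \right)} = 6 \left(-4\right) + 0 \left(17 + 2^{2} + 8 \cdot 2\right) = -24 + 0 \left(17 + 4 + 16\right) = -24 + 0 \cdot 37 = -24 + 0 = -24$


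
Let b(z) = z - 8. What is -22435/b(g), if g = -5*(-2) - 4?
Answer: 22435/2 ≈ 11218.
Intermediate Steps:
g = 6 (g = 10 - 4 = 6)
b(z) = -8 + z
-22435/b(g) = -22435/(-8 + 6) = -22435/(-2) = -22435*(-½) = 22435/2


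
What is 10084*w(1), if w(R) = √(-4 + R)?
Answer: 10084*I*√3 ≈ 17466.0*I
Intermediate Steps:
10084*w(1) = 10084*√(-4 + 1) = 10084*√(-3) = 10084*(I*√3) = 10084*I*√3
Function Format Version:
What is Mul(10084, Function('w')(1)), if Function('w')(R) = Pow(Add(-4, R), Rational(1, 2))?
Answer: Mul(10084, I, Pow(3, Rational(1, 2))) ≈ Mul(17466., I)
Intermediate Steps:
Mul(10084, Function('w')(1)) = Mul(10084, Pow(Add(-4, 1), Rational(1, 2))) = Mul(10084, Pow(-3, Rational(1, 2))) = Mul(10084, Mul(I, Pow(3, Rational(1, 2)))) = Mul(10084, I, Pow(3, Rational(1, 2)))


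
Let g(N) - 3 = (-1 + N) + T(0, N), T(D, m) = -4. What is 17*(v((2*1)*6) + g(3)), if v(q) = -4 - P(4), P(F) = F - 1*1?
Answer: -102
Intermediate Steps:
P(F) = -1 + F (P(F) = F - 1 = -1 + F)
v(q) = -7 (v(q) = -4 - (-1 + 4) = -4 - 1*3 = -4 - 3 = -7)
g(N) = -2 + N (g(N) = 3 + ((-1 + N) - 4) = 3 + (-5 + N) = -2 + N)
17*(v((2*1)*6) + g(3)) = 17*(-7 + (-2 + 3)) = 17*(-7 + 1) = 17*(-6) = -102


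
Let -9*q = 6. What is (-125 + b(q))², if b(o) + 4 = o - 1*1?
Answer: 153664/9 ≈ 17074.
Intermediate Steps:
q = -⅔ (q = -⅑*6 = -⅔ ≈ -0.66667)
b(o) = -5 + o (b(o) = -4 + (o - 1*1) = -4 + (o - 1) = -4 + (-1 + o) = -5 + o)
(-125 + b(q))² = (-125 + (-5 - ⅔))² = (-125 - 17/3)² = (-392/3)² = 153664/9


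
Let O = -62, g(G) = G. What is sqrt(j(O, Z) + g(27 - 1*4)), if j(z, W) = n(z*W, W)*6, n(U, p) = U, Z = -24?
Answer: sqrt(8951) ≈ 94.610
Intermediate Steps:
j(z, W) = 6*W*z (j(z, W) = (z*W)*6 = (W*z)*6 = 6*W*z)
sqrt(j(O, Z) + g(27 - 1*4)) = sqrt(6*(-24)*(-62) + (27 - 1*4)) = sqrt(8928 + (27 - 4)) = sqrt(8928 + 23) = sqrt(8951)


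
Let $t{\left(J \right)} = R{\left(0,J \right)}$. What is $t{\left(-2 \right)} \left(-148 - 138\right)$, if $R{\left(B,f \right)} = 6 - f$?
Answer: $-2288$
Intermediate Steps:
$t{\left(J \right)} = 6 - J$
$t{\left(-2 \right)} \left(-148 - 138\right) = \left(6 - -2\right) \left(-148 - 138\right) = \left(6 + 2\right) \left(-286\right) = 8 \left(-286\right) = -2288$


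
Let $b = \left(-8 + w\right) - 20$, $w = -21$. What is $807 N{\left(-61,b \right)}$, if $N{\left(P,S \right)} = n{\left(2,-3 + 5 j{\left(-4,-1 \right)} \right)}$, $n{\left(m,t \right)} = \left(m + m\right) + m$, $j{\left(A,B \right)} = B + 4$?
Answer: $4842$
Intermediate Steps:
$j{\left(A,B \right)} = 4 + B$
$b = -49$ ($b = \left(-8 - 21\right) - 20 = -29 - 20 = -49$)
$n{\left(m,t \right)} = 3 m$ ($n{\left(m,t \right)} = 2 m + m = 3 m$)
$N{\left(P,S \right)} = 6$ ($N{\left(P,S \right)} = 3 \cdot 2 = 6$)
$807 N{\left(-61,b \right)} = 807 \cdot 6 = 4842$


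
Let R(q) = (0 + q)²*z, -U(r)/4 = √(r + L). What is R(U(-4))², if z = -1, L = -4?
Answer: 16384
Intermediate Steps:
U(r) = -4*√(-4 + r) (U(r) = -4*√(r - 4) = -4*√(-4 + r))
R(q) = -q² (R(q) = (0 + q)²*(-1) = q²*(-1) = -q²)
R(U(-4))² = (-(-4*√(-4 - 4))²)² = (-(-8*I*√2)²)² = (-1*(-128))² = 128² = 16384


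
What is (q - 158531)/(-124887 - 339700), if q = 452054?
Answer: -293523/464587 ≈ -0.63179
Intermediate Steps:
(q - 158531)/(-124887 - 339700) = (452054 - 158531)/(-124887 - 339700) = 293523/(-464587) = 293523*(-1/464587) = -293523/464587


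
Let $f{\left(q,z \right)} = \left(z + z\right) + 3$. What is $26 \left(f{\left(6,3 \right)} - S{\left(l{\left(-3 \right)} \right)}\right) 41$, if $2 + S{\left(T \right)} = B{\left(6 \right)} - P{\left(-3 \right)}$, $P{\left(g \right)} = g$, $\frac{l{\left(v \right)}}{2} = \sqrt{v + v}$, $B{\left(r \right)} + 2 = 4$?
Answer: $6396$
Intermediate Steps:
$B{\left(r \right)} = 2$ ($B{\left(r \right)} = -2 + 4 = 2$)
$f{\left(q,z \right)} = 3 + 2 z$ ($f{\left(q,z \right)} = 2 z + 3 = 3 + 2 z$)
$l{\left(v \right)} = 2 \sqrt{2} \sqrt{v}$ ($l{\left(v \right)} = 2 \sqrt{v + v} = 2 \sqrt{2 v} = 2 \sqrt{2} \sqrt{v}$)
$S{\left(T \right)} = 3$ ($S{\left(T \right)} = -2 + \left(2 - -3\right) = -2 + \left(2 + 3\right) = -2 + 5 = 3$)
$26 \left(f{\left(6,3 \right)} - S{\left(l{\left(-3 \right)} \right)}\right) 41 = 26 \left(\left(3 + 2 \cdot 3\right) - 3\right) 41 = 26 \left(\left(3 + 6\right) - 3\right) 41 = 26 \left(9 - 3\right) 41 = 26 \cdot 6 \cdot 41 = 156 \cdot 41 = 6396$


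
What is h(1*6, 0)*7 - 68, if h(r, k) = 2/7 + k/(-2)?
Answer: -66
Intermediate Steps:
h(r, k) = 2/7 - k/2 (h(r, k) = 2*(⅐) + k*(-½) = 2/7 - k/2)
h(1*6, 0)*7 - 68 = (2/7 - ½*0)*7 - 68 = (2/7 + 0)*7 - 68 = (2/7)*7 - 68 = 2 - 68 = -66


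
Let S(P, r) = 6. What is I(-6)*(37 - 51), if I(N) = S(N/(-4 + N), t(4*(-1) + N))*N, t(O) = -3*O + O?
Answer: 504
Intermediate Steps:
t(O) = -2*O
I(N) = 6*N
I(-6)*(37 - 51) = (6*(-6))*(37 - 51) = -36*(-14) = 504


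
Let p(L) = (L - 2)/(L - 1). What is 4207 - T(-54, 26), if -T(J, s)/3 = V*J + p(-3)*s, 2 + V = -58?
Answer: 28049/2 ≈ 14025.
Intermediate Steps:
V = -60 (V = -2 - 58 = -60)
p(L) = (-2 + L)/(-1 + L)
T(J, s) = 180*J - 15*s/4 (T(J, s) = -3*(-60*J + ((-2 - 3)/(-1 - 3))*s) = -3*(-60*J + (-5/(-4))*s) = -3*(-60*J + (-¼*(-5))*s) = -3*(-60*J + 5*s/4) = 180*J - 15*s/4)
4207 - T(-54, 26) = 4207 - (180*(-54) - 15/4*26) = 4207 - (-9720 - 195/2) = 4207 - 1*(-19635/2) = 4207 + 19635/2 = 28049/2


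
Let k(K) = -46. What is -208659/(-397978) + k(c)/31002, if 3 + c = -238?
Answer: 3225269665/6169056978 ≈ 0.52281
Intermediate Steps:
c = -241 (c = -3 - 238 = -241)
-208659/(-397978) + k(c)/31002 = -208659/(-397978) - 46/31002 = -208659*(-1/397978) - 46*1/31002 = 208659/397978 - 23/15501 = 3225269665/6169056978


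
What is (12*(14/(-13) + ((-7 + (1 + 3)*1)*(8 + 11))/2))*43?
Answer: -198402/13 ≈ -15262.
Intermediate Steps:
(12*(14/(-13) + ((-7 + (1 + 3)*1)*(8 + 11))/2))*43 = (12*(14*(-1/13) + ((-7 + 4*1)*19)*(1/2)))*43 = (12*(-14/13 + ((-7 + 4)*19)*(1/2)))*43 = (12*(-14/13 - 3*19*(1/2)))*43 = (12*(-14/13 - 57*1/2))*43 = (12*(-14/13 - 57/2))*43 = (12*(-769/26))*43 = -4614/13*43 = -198402/13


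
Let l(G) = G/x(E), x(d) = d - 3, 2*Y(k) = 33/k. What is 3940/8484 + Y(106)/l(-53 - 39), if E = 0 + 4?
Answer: 19141447/41367984 ≈ 0.46271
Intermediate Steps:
E = 4
Y(k) = 33/(2*k) (Y(k) = (33/k)/2 = 33/(2*k))
x(d) = -3 + d
l(G) = G (l(G) = G/(-3 + 4) = G/1 = G*1 = G)
3940/8484 + Y(106)/l(-53 - 39) = 3940/8484 + ((33/2)/106)/(-53 - 39) = 3940*(1/8484) + ((33/2)*(1/106))/(-92) = 985/2121 + (33/212)*(-1/92) = 985/2121 - 33/19504 = 19141447/41367984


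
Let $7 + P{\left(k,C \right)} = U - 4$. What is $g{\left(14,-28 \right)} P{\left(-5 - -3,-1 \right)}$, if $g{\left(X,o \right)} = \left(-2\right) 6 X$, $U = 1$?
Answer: $1680$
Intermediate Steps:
$P{\left(k,C \right)} = -10$ ($P{\left(k,C \right)} = -7 + \left(1 - 4\right) = -7 - 3 = -10$)
$g{\left(X,o \right)} = - 12 X$
$g{\left(14,-28 \right)} P{\left(-5 - -3,-1 \right)} = \left(-12\right) 14 \left(-10\right) = \left(-168\right) \left(-10\right) = 1680$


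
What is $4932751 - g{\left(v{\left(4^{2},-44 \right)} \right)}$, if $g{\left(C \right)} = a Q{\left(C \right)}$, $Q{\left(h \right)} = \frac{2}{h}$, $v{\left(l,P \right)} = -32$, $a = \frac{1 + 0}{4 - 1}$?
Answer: $\frac{236772049}{48} \approx 4.9328 \cdot 10^{6}$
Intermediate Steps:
$a = \frac{1}{3}$ ($a = 1 \cdot \frac{1}{3} = \frac{1}{3} \approx 0.33333$)
$g{\left(C \right)} = \frac{2}{3 C}$ ($g{\left(C \right)} = \frac{2 \frac{1}{C}}{3} = \frac{2}{3 C}$)
$4932751 - g{\left(v{\left(4^{2},-44 \right)} \right)} = 4932751 - \frac{2}{3 \left(-32\right)} = 4932751 - \frac{2}{3} \left(- \frac{1}{32}\right) = 4932751 - - \frac{1}{48} = 4932751 + \frac{1}{48} = \frac{236772049}{48}$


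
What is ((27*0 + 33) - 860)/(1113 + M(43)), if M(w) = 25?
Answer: -827/1138 ≈ -0.72671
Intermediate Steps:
((27*0 + 33) - 860)/(1113 + M(43)) = ((27*0 + 33) - 860)/(1113 + 25) = ((0 + 33) - 860)/1138 = (33 - 860)*(1/1138) = -827*1/1138 = -827/1138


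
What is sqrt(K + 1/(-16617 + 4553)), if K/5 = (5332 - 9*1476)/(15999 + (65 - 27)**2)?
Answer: I*sqrt(6308789308621826)/52608088 ≈ 1.5098*I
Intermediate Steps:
K = -39760/17443 (K = 5*((5332 - 9*1476)/(15999 + (65 - 27)**2)) = 5*((5332 - 13284)/(15999 + 38**2)) = 5*(-7952/(15999 + 1444)) = 5*(-7952/17443) = -39760/17443 ≈ -2.2794)
sqrt(K + 1/(-16617 + 4553)) = sqrt(-39760/17443 + 1/(-16617 + 4553)) = sqrt(-39760/17443 + 1/(-12064)) = sqrt(-39760/17443 - 1/12064) = sqrt(-479682083/210432352) = I*sqrt(6308789308621826)/52608088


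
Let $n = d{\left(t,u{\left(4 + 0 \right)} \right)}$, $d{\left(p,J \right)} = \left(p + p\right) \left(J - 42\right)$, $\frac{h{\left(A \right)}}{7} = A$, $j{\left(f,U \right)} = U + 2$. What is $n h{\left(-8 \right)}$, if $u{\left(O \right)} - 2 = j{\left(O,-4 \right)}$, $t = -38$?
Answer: $-178752$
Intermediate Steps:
$j{\left(f,U \right)} = 2 + U$
$h{\left(A \right)} = 7 A$
$u{\left(O \right)} = 0$ ($u{\left(O \right)} = 2 + \left(2 - 4\right) = 2 - 2 = 0$)
$d{\left(p,J \right)} = 2 p \left(-42 + J\right)$
$n = 3192$ ($n = 2 \left(-38\right) \left(-42 + 0\right) = 2 \left(-38\right) \left(-42\right) = 3192$)
$n h{\left(-8 \right)} = 3192 \cdot 7 \left(-8\right) = 3192 \left(-56\right) = -178752$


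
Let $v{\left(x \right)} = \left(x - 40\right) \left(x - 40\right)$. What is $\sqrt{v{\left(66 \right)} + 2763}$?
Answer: $\sqrt{3439} \approx 58.643$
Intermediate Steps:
$v{\left(x \right)} = \left(-40 + x\right)^{2}$ ($v{\left(x \right)} = \left(-40 + x\right) \left(-40 + x\right) = \left(-40 + x\right)^{2}$)
$\sqrt{v{\left(66 \right)} + 2763} = \sqrt{\left(-40 + 66\right)^{2} + 2763} = \sqrt{26^{2} + 2763} = \sqrt{676 + 2763} = \sqrt{3439}$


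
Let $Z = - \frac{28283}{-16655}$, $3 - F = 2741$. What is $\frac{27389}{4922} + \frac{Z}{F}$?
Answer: $\frac{312209315446}{56112510395} \approx 5.564$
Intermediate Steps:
$F = -2738$ ($F = 3 - 2741 = -2738$)
$Z = \frac{28283}{16655}$ ($Z = \left(-28283\right) \left(- \frac{1}{16655}\right) = \frac{28283}{16655} \approx 1.6982$)
$\frac{27389}{4922} + \frac{Z}{F} = \frac{27389}{4922} + \frac{28283}{16655 \left(-2738\right)} = 27389 \cdot \frac{1}{4922} + \frac{28283}{16655} \left(- \frac{1}{2738}\right) = \frac{27389}{4922} - \frac{28283}{45601390} = \frac{312209315446}{56112510395}$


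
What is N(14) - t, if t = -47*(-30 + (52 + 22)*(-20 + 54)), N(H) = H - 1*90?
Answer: 116766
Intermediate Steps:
N(H) = -90 + H (N(H) = H - 90 = -90 + H)
t = -116842 (t = -47*(-30 + 74*34) = -47*(-30 + 2516) = -47*2486 = -116842)
N(14) - t = (-90 + 14) - 1*(-116842) = -76 + 116842 = 116766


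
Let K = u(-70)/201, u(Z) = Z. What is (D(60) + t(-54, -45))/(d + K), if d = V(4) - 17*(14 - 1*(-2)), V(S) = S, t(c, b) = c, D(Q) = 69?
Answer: -3015/53938 ≈ -0.055898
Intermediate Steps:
d = -268 (d = 4 - 17*(14 - 1*(-2)) = 4 - 17*(14 + 2) = 4 - 17*16 = 4 - 272 = -268)
K = -70/201 ≈ -0.34826
(D(60) + t(-54, -45))/(d + K) = (69 - 54)/(-268 - 70/201) = 15/(-53938/201) = 15*(-201/53938) = -3015/53938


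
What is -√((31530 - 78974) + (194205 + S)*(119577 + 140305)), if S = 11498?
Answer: -√53458459602 ≈ -2.3121e+5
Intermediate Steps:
-√((31530 - 78974) + (194205 + S)*(119577 + 140305)) = -√((31530 - 78974) + (194205 + 11498)*(119577 + 140305)) = -√(-47444 + 205703*259882) = -√(-47444 + 53458507046) = -√53458459602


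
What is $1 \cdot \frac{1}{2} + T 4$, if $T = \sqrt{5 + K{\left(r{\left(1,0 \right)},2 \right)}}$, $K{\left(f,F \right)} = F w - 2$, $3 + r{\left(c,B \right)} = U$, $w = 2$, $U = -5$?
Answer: $\frac{1}{2} + 4 \sqrt{7} \approx 11.083$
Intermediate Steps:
$r{\left(c,B \right)} = -8$ ($r{\left(c,B \right)} = -3 - 5 = -8$)
$K{\left(f,F \right)} = -2 + 2 F$ ($K{\left(f,F \right)} = F 2 - 2 = 2 F - 2 = -2 + 2 F$)
$T = \sqrt{7}$ ($T = \sqrt{5 + \left(-2 + 2 \cdot 2\right)} = \sqrt{5 + \left(-2 + 4\right)} = \sqrt{5 + 2} = \sqrt{7} \approx 2.6458$)
$1 \cdot \frac{1}{2} + T 4 = 1 \cdot \frac{1}{2} + \sqrt{7} \cdot 4 = 1 \cdot \frac{1}{2} + 4 \sqrt{7} = \frac{1}{2} + 4 \sqrt{7}$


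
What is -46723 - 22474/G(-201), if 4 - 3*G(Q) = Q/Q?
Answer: -69197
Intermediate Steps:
G(Q) = 1 (G(Q) = 4/3 - Q/(3*Q) = 4/3 - ⅓*1 = 4/3 - ⅓ = 1)
-46723 - 22474/G(-201) = -46723 - 22474/1 = -46723 - 22474 = -69197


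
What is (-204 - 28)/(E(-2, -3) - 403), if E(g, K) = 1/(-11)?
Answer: 1276/2217 ≈ 0.57555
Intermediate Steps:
E(g, K) = -1/11 (E(g, K) = 1*(-1/11) = -1/11)
(-204 - 28)/(E(-2, -3) - 403) = (-204 - 28)/(-1/11 - 403) = -232/(-4434/11) = -232*(-11/4434) = 1276/2217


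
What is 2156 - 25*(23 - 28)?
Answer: 2281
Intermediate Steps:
2156 - 25*(23 - 28) = 2156 - 25*(-5) = 2156 - 1*(-125) = 2156 + 125 = 2281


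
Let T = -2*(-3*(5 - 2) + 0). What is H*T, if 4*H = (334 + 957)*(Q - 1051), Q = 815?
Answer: -1371042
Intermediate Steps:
T = 18 (T = -2*(-3*3 + 0) = -2*(-9 + 0) = -2*(-9) = 18)
H = -76169 (H = ((334 + 957)*(815 - 1051))/4 = (1291*(-236))/4 = (¼)*(-304676) = -76169)
H*T = -76169*18 = -1371042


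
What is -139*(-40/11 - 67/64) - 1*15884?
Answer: -10724053/704 ≈ -15233.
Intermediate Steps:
-139*(-40/11 - 67/64) - 1*15884 = -139*(-40*1/11 - 67*1/64) - 15884 = -139*(-40/11 - 67/64) - 15884 = -139*(-3297/704) - 15884 = 458283/704 - 15884 = -10724053/704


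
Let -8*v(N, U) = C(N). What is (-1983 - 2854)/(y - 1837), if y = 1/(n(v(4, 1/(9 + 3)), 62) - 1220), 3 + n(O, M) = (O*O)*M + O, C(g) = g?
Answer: 5843096/2219097 ≈ 2.6331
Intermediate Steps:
v(N, U) = -N/8
n(O, M) = -3 + O + M*O² (n(O, M) = -3 + ((O*O)*M + O) = -3 + (O²*M + O) = -3 + (M*O² + O) = -3 + (O + M*O²) = -3 + O + M*O²)
y = -1/1208 (y = 1/((-3 - ⅛*4 + 62*(-⅛*4)²) - 1220) = 1/((-3 - ½ + 62*(-½)²) - 1220) = 1/((-3 - ½ + 62*(¼)) - 1220) = 1/((-3 - ½ + 31/2) - 1220) = 1/(12 - 1220) = 1/(-1208) = -1/1208 ≈ -0.00082781)
(-1983 - 2854)/(y - 1837) = (-1983 - 2854)/(-1/1208 - 1837) = -4837/(-2219097/1208) = -4837*(-1208/2219097) = 5843096/2219097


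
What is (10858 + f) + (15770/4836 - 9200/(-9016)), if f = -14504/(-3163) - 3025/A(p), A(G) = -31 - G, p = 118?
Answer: 607928910973049/55839026334 ≈ 10887.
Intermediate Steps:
f = 11729171/471287 (f = -14504/(-3163) - 3025/(-31 - 1*118) = -14504*(-1/3163) - 3025/(-31 - 118) = 14504/3163 - 3025/(-149) = 14504/3163 - 3025*(-1/149) = 14504/3163 + 3025/149 = 11729171/471287 ≈ 24.888)
(10858 + f) + (15770/4836 - 9200/(-9016)) = (10858 + 11729171/471287) + (15770/4836 - 9200/(-9016)) = 5128963417/471287 + (15770*(1/4836) - 9200*(-1/9016)) = 5128963417/471287 + (7885/2418 + 50/49) = 5128963417/471287 + 507265/118482 = 607928910973049/55839026334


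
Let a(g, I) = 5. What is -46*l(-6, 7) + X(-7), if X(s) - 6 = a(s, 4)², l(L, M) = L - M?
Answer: 629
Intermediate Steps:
X(s) = 31 (X(s) = 6 + 5² = 6 + 25 = 31)
-46*l(-6, 7) + X(-7) = -46*(-6 - 1*7) + 31 = -46*(-6 - 7) + 31 = -46*(-13) + 31 = 598 + 31 = 629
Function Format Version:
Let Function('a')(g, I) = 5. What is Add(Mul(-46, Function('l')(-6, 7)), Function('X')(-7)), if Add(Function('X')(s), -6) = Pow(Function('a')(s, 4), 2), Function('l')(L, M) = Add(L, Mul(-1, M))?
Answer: 629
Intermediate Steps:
Function('X')(s) = 31 (Function('X')(s) = Add(6, Pow(5, 2)) = Add(6, 25) = 31)
Add(Mul(-46, Function('l')(-6, 7)), Function('X')(-7)) = Add(Mul(-46, Add(-6, Mul(-1, 7))), 31) = Add(Mul(-46, Add(-6, -7)), 31) = Add(Mul(-46, -13), 31) = Add(598, 31) = 629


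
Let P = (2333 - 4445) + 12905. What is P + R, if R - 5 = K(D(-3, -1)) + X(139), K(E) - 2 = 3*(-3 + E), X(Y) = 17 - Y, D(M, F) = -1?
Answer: 10666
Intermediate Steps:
K(E) = -7 + 3*E (K(E) = 2 + 3*(-3 + E) = 2 + (-9 + 3*E) = -7 + 3*E)
R = -127 (R = 5 + ((-7 + 3*(-1)) + (17 - 1*139)) = 5 + ((-7 - 3) + (17 - 139)) = 5 + (-10 - 122) = 5 - 132 = -127)
P = 10793 (P = -2112 + 12905 = 10793)
P + R = 10793 - 127 = 10666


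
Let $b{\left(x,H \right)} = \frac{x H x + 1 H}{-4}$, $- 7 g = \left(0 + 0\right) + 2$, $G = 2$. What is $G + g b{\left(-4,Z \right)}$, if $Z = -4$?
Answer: $- \frac{20}{7} \approx -2.8571$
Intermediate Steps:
$g = - \frac{2}{7}$ ($g = - \frac{\left(0 + 0\right) + 2}{7} = - \frac{0 + 2}{7} = \left(- \frac{1}{7}\right) 2 = - \frac{2}{7} \approx -0.28571$)
$b{\left(x,H \right)} = - \frac{H}{4} - \frac{H x^{2}}{4}$ ($b{\left(x,H \right)} = \left(H x x + H\right) \left(- \frac{1}{4}\right) = \left(H x^{2} + H\right) \left(- \frac{1}{4}\right) = \left(H + H x^{2}\right) \left(- \frac{1}{4}\right) = - \frac{H}{4} - \frac{H x^{2}}{4}$)
$G + g b{\left(-4,Z \right)} = 2 - \frac{2 \left(\left(- \frac{1}{4}\right) \left(-4\right) \left(1 + \left(-4\right)^{2}\right)\right)}{7} = 2 - \frac{2 \left(\left(- \frac{1}{4}\right) \left(-4\right) \left(1 + 16\right)\right)}{7} = 2 - \frac{2 \left(\left(- \frac{1}{4}\right) \left(-4\right) 17\right)}{7} = 2 - \frac{34}{7} = - \frac{20}{7}$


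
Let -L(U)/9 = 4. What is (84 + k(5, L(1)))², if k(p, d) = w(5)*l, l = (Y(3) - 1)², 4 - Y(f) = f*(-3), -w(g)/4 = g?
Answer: 7817616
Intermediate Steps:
w(g) = -4*g
Y(f) = 4 + 3*f (Y(f) = 4 - f*(-3) = 4 - (-3)*f = 4 + 3*f)
L(U) = -36 (L(U) = -9*4 = -36)
l = 144 (l = ((4 + 3*3) - 1)² = ((4 + 9) - 1)² = (13 - 1)² = 12² = 144)
k(p, d) = -2880 (k(p, d) = -4*5*144 = -20*144 = -2880)
(84 + k(5, L(1)))² = (84 - 2880)² = (-2796)² = 7817616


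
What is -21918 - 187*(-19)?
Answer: -18365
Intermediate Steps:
-21918 - 187*(-19) = -21918 + 3553 = -18365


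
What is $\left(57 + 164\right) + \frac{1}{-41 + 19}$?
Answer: $\frac{4861}{22} \approx 220.95$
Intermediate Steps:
$\left(57 + 164\right) + \frac{1}{-41 + 19} = 221 + \frac{1}{-22} = 221 - \frac{1}{22} = \frac{4861}{22}$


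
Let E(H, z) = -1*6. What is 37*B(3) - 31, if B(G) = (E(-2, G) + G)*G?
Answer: -364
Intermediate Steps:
E(H, z) = -6
B(G) = G*(-6 + G) (B(G) = (-6 + G)*G = G*(-6 + G))
37*B(3) - 31 = 37*(3*(-6 + 3)) - 31 = 37*(3*(-3)) - 31 = 37*(-9) - 31 = -333 - 31 = -364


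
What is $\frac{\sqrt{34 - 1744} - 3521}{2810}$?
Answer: $- \frac{3521}{2810} + \frac{3 i \sqrt{190}}{2810} \approx -1.253 + 0.014716 i$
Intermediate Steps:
$\frac{\sqrt{34 - 1744} - 3521}{2810} = \left(\sqrt{-1710} - 3521\right) \frac{1}{2810} = \left(3 i \sqrt{190} - 3521\right) \frac{1}{2810} = \left(-3521 + 3 i \sqrt{190}\right) \frac{1}{2810} = - \frac{3521}{2810} + \frac{3 i \sqrt{190}}{2810}$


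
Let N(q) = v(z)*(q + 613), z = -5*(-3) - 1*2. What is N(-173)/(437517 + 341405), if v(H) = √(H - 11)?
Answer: 220*√2/389461 ≈ 0.00079887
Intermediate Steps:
z = 13 (z = 15 - 2 = 13)
v(H) = √(-11 + H)
N(q) = √2*(613 + q) (N(q) = √(-11 + 13)*(q + 613) = √2*(613 + q))
N(-173)/(437517 + 341405) = (√2*(613 - 173))/(437517 + 341405) = (√2*440)/778922 = (440*√2)*(1/778922) = 220*√2/389461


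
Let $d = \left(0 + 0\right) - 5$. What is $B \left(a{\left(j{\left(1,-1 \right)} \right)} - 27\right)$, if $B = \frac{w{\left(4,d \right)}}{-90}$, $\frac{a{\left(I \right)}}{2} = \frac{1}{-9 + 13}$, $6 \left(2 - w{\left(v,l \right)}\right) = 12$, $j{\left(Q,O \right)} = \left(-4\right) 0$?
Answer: $0$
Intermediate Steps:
$j{\left(Q,O \right)} = 0$
$d = -5$ ($d = 0 - 5 = -5$)
$w{\left(v,l \right)} = 0$ ($w{\left(v,l \right)} = 2 - 2 = 0$)
$a{\left(I \right)} = \frac{1}{2}$ ($a{\left(I \right)} = \frac{2}{-9 + 13} = \frac{2}{4} = 2 \cdot \frac{1}{4} = \frac{1}{2}$)
$B = 0$ ($B = \frac{0}{-90} = 0 \left(- \frac{1}{90}\right) = 0$)
$B \left(a{\left(j{\left(1,-1 \right)} \right)} - 27\right) = 0 \left(\frac{1}{2} - 27\right) = 0 \left(- \frac{53}{2}\right) = 0$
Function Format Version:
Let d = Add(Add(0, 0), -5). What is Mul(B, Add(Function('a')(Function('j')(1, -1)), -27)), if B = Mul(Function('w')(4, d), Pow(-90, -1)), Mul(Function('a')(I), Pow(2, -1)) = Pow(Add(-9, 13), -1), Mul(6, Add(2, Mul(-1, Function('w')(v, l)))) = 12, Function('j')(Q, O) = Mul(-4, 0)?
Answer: 0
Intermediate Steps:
Function('j')(Q, O) = 0
d = -5 (d = Add(0, -5) = -5)
Function('w')(v, l) = 0 (Function('w')(v, l) = Add(2, Mul(Rational(-1, 6), 12)) = Add(2, -2) = 0)
Function('a')(I) = Rational(1, 2) (Function('a')(I) = Mul(2, Pow(Add(-9, 13), -1)) = Mul(2, Pow(4, -1)) = Mul(2, Rational(1, 4)) = Rational(1, 2))
B = 0 (B = Mul(0, Pow(-90, -1)) = Mul(0, Rational(-1, 90)) = 0)
Mul(B, Add(Function('a')(Function('j')(1, -1)), -27)) = Mul(0, Add(Rational(1, 2), -27)) = Mul(0, Rational(-53, 2)) = 0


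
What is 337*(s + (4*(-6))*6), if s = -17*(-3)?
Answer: -31341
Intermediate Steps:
s = 51
337*(s + (4*(-6))*6) = 337*(51 + (4*(-6))*6) = 337*(51 - 24*6) = 337*(51 - 144) = 337*(-93) = -31341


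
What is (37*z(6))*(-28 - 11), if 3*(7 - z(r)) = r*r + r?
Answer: 10101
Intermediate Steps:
z(r) = 7 - r/3 - r**2/3 (z(r) = 7 - (r*r + r)/3 = 7 - (r**2 + r)/3 = 7 - (r + r**2)/3 = 7 + (-r/3 - r**2/3) = 7 - r/3 - r**2/3)
(37*z(6))*(-28 - 11) = (37*(7 - 1/3*6 - 1/3*6**2))*(-28 - 11) = (37*(7 - 2 - 1/3*36))*(-39) = (37*(7 - 2 - 12))*(-39) = (37*(-7))*(-39) = -259*(-39) = 10101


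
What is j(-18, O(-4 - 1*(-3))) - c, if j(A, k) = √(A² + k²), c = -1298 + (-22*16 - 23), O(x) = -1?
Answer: 1673 + 5*√13 ≈ 1691.0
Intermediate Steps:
c = -1673 (c = -1298 + (-352 - 23) = -1298 - 375 = -1673)
j(-18, O(-4 - 1*(-3))) - c = √((-18)² + (-1)²) - 1*(-1673) = √(324 + 1) + 1673 = √325 + 1673 = 5*√13 + 1673 = 1673 + 5*√13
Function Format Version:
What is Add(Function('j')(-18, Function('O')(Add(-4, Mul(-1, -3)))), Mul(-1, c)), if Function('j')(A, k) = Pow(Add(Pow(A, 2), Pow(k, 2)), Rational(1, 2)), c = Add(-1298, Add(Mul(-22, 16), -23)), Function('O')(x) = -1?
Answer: Add(1673, Mul(5, Pow(13, Rational(1, 2)))) ≈ 1691.0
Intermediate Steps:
c = -1673 (c = Add(-1298, Add(-352, -23)) = Add(-1298, -375) = -1673)
Add(Function('j')(-18, Function('O')(Add(-4, Mul(-1, -3)))), Mul(-1, c)) = Add(Pow(Add(Pow(-18, 2), Pow(-1, 2)), Rational(1, 2)), Mul(-1, -1673)) = Add(Pow(Add(324, 1), Rational(1, 2)), 1673) = Add(Pow(325, Rational(1, 2)), 1673) = Add(Mul(5, Pow(13, Rational(1, 2))), 1673) = Add(1673, Mul(5, Pow(13, Rational(1, 2))))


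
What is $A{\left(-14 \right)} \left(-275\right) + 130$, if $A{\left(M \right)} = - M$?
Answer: $-3720$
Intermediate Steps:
$A{\left(-14 \right)} \left(-275\right) + 130 = \left(-1\right) \left(-14\right) \left(-275\right) + 130 = 14 \left(-275\right) + 130 = -3850 + 130 = -3720$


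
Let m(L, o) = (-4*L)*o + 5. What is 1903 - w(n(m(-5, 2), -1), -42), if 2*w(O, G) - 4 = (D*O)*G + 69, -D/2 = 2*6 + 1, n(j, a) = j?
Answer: -45407/2 ≈ -22704.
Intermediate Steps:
m(L, o) = 5 - 4*L*o (m(L, o) = -4*L*o + 5 = 5 - 4*L*o)
D = -26 (D = -2*(2*6 + 1) = -2*(12 + 1) = -2*13 = -26)
w(O, G) = 73/2 - 13*G*O (w(O, G) = 2 + ((-26*O)*G + 69)/2 = 2 + (-26*G*O + 69)/2 = 2 + (69 - 26*G*O)/2 = 2 + (69/2 - 13*G*O) = 73/2 - 13*G*O)
1903 - w(n(m(-5, 2), -1), -42) = 1903 - (73/2 - 13*(-42)*(5 - 4*(-5)*2)) = 1903 - (73/2 - 13*(-42)*(5 + 40)) = 1903 - (73/2 - 13*(-42)*45) = 1903 - (73/2 + 24570) = 1903 - 1*49213/2 = 1903 - 49213/2 = -45407/2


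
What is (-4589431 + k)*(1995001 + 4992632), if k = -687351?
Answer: -36872216037006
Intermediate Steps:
(-4589431 + k)*(1995001 + 4992632) = (-4589431 - 687351)*(1995001 + 4992632) = -5276782*6987633 = -36872216037006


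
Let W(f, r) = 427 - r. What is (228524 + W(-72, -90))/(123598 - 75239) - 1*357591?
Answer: -17292514128/48359 ≈ -3.5759e+5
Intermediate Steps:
(228524 + W(-72, -90))/(123598 - 75239) - 1*357591 = (228524 + (427 - 1*(-90)))/(123598 - 75239) - 1*357591 = (228524 + (427 + 90))/48359 - 357591 = (228524 + 517)*(1/48359) - 357591 = 229041*(1/48359) - 357591 = 229041/48359 - 357591 = -17292514128/48359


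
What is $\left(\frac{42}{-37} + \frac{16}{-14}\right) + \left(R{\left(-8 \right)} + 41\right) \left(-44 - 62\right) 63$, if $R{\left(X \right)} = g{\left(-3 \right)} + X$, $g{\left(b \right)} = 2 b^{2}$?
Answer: $- \frac{88210292}{259} \approx -3.4058 \cdot 10^{5}$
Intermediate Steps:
$R{\left(X \right)} = 18 + X$ ($R{\left(X \right)} = 2 \left(-3\right)^{2} + X = 2 \cdot 9 + X = 18 + X$)
$\left(\frac{42}{-37} + \frac{16}{-14}\right) + \left(R{\left(-8 \right)} + 41\right) \left(-44 - 62\right) 63 = \left(\frac{42}{-37} + \frac{16}{-14}\right) + \left(\left(18 - 8\right) + 41\right) \left(-44 - 62\right) 63 = \left(42 \left(- \frac{1}{37}\right) + 16 \left(- \frac{1}{14}\right)\right) + \left(10 + 41\right) \left(-106\right) 63 = \left(- \frac{42}{37} - \frac{8}{7}\right) + 51 \left(-106\right) 63 = - \frac{590}{259} - 340578 = - \frac{88210292}{259}$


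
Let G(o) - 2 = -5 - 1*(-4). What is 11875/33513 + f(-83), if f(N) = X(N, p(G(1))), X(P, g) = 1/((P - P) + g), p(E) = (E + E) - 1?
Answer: 45388/33513 ≈ 1.3543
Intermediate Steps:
G(o) = 1 (G(o) = 2 + (-5 - 1*(-4)) = 2 + (-5 + 4) = 2 - 1 = 1)
p(E) = -1 + 2*E (p(E) = 2*E - 1 = -1 + 2*E)
X(P, g) = 1/g (X(P, g) = 1/(0 + g) = 1/g)
f(N) = 1 (f(N) = 1/(-1 + 2*1) = 1/(-1 + 2) = 1/1 = 1)
11875/33513 + f(-83) = 11875/33513 + 1 = 45388/33513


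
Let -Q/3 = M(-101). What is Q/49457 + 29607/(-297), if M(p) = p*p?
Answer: -491120830/4896243 ≈ -100.31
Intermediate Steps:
M(p) = p**2
Q = -30603 (Q = -3*(-101)**2 = -3*10201 = -30603)
Q/49457 + 29607/(-297) = -30603/49457 + 29607/(-297) = -30603*1/49457 + 29607*(-1/297) = -30603/49457 - 9869/99 = -491120830/4896243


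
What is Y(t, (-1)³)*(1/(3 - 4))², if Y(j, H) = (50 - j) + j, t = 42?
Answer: 50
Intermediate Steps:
Y(j, H) = 50
Y(t, (-1)³)*(1/(3 - 4))² = 50*(1/(3 - 4))² = 50*(1/(-1))² = 50*(-1)² = 50*1 = 50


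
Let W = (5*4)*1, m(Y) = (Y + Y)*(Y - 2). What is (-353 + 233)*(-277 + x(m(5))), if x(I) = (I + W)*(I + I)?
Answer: -326760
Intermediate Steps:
m(Y) = 2*Y*(-2 + Y) (m(Y) = (2*Y)*(-2 + Y) = 2*Y*(-2 + Y))
W = 20 (W = 20*1 = 20)
x(I) = 2*I*(20 + I) (x(I) = (I + 20)*(I + I) = (20 + I)*(2*I) = 2*I*(20 + I))
(-353 + 233)*(-277 + x(m(5))) = (-353 + 233)*(-277 + 2*(2*5*(-2 + 5))*(20 + 2*5*(-2 + 5))) = -120*(-277 + 2*(2*5*3)*(20 + 2*5*3)) = -120*(-277 + 2*30*(20 + 30)) = -120*(-277 + 2*30*50) = -120*(-277 + 3000) = -120*2723 = -326760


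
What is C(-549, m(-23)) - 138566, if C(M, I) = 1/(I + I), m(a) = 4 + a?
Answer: -5265509/38 ≈ -1.3857e+5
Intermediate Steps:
C(M, I) = 1/(2*I)
C(-549, m(-23)) - 138566 = 1/(2*(4 - 23)) - 138566 = (1/2)/(-19) - 138566 = (1/2)*(-1/19) - 138566 = -1/38 - 138566 = -5265509/38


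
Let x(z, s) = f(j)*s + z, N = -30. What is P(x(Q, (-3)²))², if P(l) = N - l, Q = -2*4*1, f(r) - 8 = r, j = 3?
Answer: 14641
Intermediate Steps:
f(r) = 8 + r
Q = -8 (Q = -8*1 = -8)
x(z, s) = z + 11*s (x(z, s) = (8 + 3)*s + z = 11*s + z = z + 11*s)
P(l) = -30 - l
P(x(Q, (-3)²))² = (-30 - (-8 + 11*(-3)²))² = (-30 - (-8 + 11*9))² = (-30 - (-8 + 99))² = (-30 - 1*91)² = (-30 - 91)² = (-121)² = 14641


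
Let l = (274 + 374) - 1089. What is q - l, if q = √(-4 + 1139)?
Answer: 441 + √1135 ≈ 474.69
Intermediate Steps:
l = -441 (l = 648 - 1089 = -441)
q = √1135 ≈ 33.690
q - l = √1135 - 1*(-441) = √1135 + 441 = 441 + √1135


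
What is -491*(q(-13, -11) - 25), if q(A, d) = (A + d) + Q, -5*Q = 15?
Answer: 25532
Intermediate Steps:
Q = -3 (Q = -1/5*15 = -3)
q(A, d) = -3 + A + d (q(A, d) = (A + d) - 3 = -3 + A + d)
-491*(q(-13, -11) - 25) = -491*((-3 - 13 - 11) - 25) = -491*(-27 - 25) = -491*(-52) = 25532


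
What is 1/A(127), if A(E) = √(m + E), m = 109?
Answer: √59/118 ≈ 0.065094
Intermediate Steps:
A(E) = √(109 + E)
1/A(127) = 1/(√(109 + 127)) = 1/(√236) = 1/(2*√59) = √59/118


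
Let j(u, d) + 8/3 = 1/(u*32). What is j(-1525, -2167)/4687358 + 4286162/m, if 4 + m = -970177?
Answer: -226253072853614411/51212810950094400 ≈ -4.4179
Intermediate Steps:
m = -970181 (m = -4 - 970177 = -970181)
j(u, d) = -8/3 + 1/(32*u) (j(u, d) = -8/3 + 1/(u*32) = -8/3 + 1/(32*u))
j(-1525, -2167)/4687358 + 4286162/m = ((1/96)*(3 - 256*(-1525))/(-1525))/4687358 + 4286162/(-970181) = ((1/96)*(-1/1525)*(3 + 390400))*(1/4687358) + 4286162*(-1/970181) = ((1/96)*(-1/1525)*390403)*(1/4687358) - 4286162/970181 = -390403/146400*1/4687358 - 4286162/970181 = -30031/52786862400 - 4286162/970181 = -226253072853614411/51212810950094400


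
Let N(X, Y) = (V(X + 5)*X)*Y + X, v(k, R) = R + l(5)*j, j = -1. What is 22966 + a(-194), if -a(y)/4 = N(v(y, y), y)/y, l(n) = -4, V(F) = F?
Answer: -11410878/97 ≈ -1.1764e+5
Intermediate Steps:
v(k, R) = 4 + R (v(k, R) = R - 4*(-1) = R + 4 = 4 + R)
N(X, Y) = X + X*Y*(5 + X) (N(X, Y) = ((X + 5)*X)*Y + X = ((5 + X)*X)*Y + X = (X*(5 + X))*Y + X = X*Y*(5 + X) + X = X + X*Y*(5 + X))
a(y) = -4*(1 + y*(9 + y))*(4 + y)/y (a(y) = -4*(4 + y)*(1 + y*(5 + (4 + y)))/y = -4*(4 + y)*(1 + y*(9 + y))/y = -4*(1 + y*(9 + y))*(4 + y)/y)
22966 + a(-194) = 22966 - 4*(1 - 194*(9 - 194))*(4 - 194)/(-194) = 22966 - 4*(-1/194)*(1 - 194*(-185))*(-190) = 22966 - 4*(-1/194)*(1 + 35890)*(-190) = 22966 - 4*(-1/194)*35891*(-190) = 22966 - 13638580/97 = -11410878/97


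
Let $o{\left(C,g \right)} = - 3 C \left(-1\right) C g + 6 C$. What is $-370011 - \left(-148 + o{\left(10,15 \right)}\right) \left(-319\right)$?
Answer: $1037417$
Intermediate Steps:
$o{\left(C,g \right)} = 6 C + 3 g C^{2}$ ($o{\left(C,g \right)} = 3 C C g + 6 C = 3 C^{2} g + 6 C = 3 g C^{2} + 6 C = 6 C + 3 g C^{2}$)
$-370011 - \left(-148 + o{\left(10,15 \right)}\right) \left(-319\right) = -370011 - \left(-148 + 3 \cdot 10 \left(2 + 10 \cdot 15\right)\right) \left(-319\right) = -370011 - \left(-148 + 3 \cdot 10 \left(2 + 150\right)\right) \left(-319\right) = -370011 - \left(-148 + 3 \cdot 10 \cdot 152\right) \left(-319\right) = -370011 - \left(-148 + 4560\right) \left(-319\right) = -370011 - 4412 \left(-319\right) = -370011 - -1407428 = -370011 + 1407428 = 1037417$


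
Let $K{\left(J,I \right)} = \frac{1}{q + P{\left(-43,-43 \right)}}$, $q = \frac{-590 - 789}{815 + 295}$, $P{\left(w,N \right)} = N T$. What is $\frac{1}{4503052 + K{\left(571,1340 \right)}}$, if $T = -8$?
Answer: $\frac{380461}{1713235668082} \approx 2.2207 \cdot 10^{-7}$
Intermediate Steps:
$P{\left(w,N \right)} = - 8 N$ ($P{\left(w,N \right)} = N \left(-8\right) = - 8 N$)
$q = - \frac{1379}{1110} \approx -1.2423$
$K{\left(J,I \right)} = \frac{1110}{380461}$ ($K{\left(J,I \right)} = \frac{1}{- \frac{1379}{1110} - -344} = \frac{1}{- \frac{1379}{1110} + 344} = \frac{1}{\frac{380461}{1110}} = \frac{1110}{380461}$)
$\frac{1}{4503052 + K{\left(571,1340 \right)}} = \frac{1}{4503052 + \frac{1110}{380461}} = \frac{1}{\frac{1713235668082}{380461}} = \frac{380461}{1713235668082}$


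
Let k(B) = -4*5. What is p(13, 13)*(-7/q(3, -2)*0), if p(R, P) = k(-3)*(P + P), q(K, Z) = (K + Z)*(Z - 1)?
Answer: 0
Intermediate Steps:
k(B) = -20
q(K, Z) = (-1 + Z)*(K + Z) (q(K, Z) = (K + Z)*(-1 + Z) = (-1 + Z)*(K + Z))
p(R, P) = -40*P (p(R, P) = -20*(P + P) = -40*P)
p(13, 13)*(-7/q(3, -2)*0) = (-40*13)*(-7/((-2)**2 - 1*3 - 1*(-2) + 3*(-2))*0) = -520*(-7/(4 - 3 + 2 - 6))*0 = -520*(-7/(-3))*0 = -520*(-7*(-1/3))*0 = -3640*0/3 = -520*0 = 0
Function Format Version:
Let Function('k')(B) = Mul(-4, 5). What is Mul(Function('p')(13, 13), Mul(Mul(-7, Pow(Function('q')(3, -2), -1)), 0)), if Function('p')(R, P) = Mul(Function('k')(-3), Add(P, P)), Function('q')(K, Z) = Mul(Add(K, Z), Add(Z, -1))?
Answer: 0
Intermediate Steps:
Function('k')(B) = -20
Function('q')(K, Z) = Mul(Add(-1, Z), Add(K, Z)) (Function('q')(K, Z) = Mul(Add(K, Z), Add(-1, Z)) = Mul(Add(-1, Z), Add(K, Z)))
Function('p')(R, P) = Mul(-40, P) (Function('p')(R, P) = Mul(-20, Add(P, P)) = Mul(-20, Mul(2, P)) = Mul(-40, P))
Mul(Function('p')(13, 13), Mul(Mul(-7, Pow(Function('q')(3, -2), -1)), 0)) = Mul(Mul(-40, 13), Mul(Mul(-7, Pow(Add(Pow(-2, 2), Mul(-1, 3), Mul(-1, -2), Mul(3, -2)), -1)), 0)) = Mul(-520, Mul(Mul(-7, Pow(Add(4, -3, 2, -6), -1)), 0)) = Mul(-520, Mul(Mul(-7, Pow(-3, -1)), 0)) = Mul(-520, Mul(Mul(-7, Rational(-1, 3)), 0)) = Mul(-520, Mul(Rational(7, 3), 0)) = Mul(-520, 0) = 0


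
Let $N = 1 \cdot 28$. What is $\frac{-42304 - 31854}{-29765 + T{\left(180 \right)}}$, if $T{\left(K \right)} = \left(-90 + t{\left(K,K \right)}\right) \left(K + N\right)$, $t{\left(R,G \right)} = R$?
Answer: $\frac{74158}{11045} \approx 6.7142$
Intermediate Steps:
$N = 28$
$T{\left(K \right)} = \left(-90 + K\right) \left(28 + K\right)$ ($T{\left(K \right)} = \left(-90 + K\right) \left(K + 28\right) = \left(-90 + K\right) \left(28 + K\right)$)
$\frac{-42304 - 31854}{-29765 + T{\left(180 \right)}} = \frac{-42304 - 31854}{-29765 - \left(13680 - 32400\right)} = - \frac{74158}{-29765 - -18720} = - \frac{74158}{-29765 + 18720} = - \frac{74158}{-11045} = \left(-74158\right) \left(- \frac{1}{11045}\right) = \frac{74158}{11045}$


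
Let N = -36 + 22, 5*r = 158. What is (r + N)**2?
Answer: 7744/25 ≈ 309.76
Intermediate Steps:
r = 158/5 (r = (1/5)*158 = 158/5 ≈ 31.600)
N = -14
(r + N)**2 = (158/5 - 14)**2 = (88/5)**2 = 7744/25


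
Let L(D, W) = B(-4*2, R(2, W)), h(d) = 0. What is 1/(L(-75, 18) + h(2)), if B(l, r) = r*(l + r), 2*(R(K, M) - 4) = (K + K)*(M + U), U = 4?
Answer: 1/1920 ≈ 0.00052083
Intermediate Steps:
R(K, M) = 4 + K*(4 + M) (R(K, M) = 4 + ((K + K)*(M + 4))/2 = 4 + ((2*K)*(4 + M))/2 = 4 + (2*K*(4 + M))/2 = 4 + K*(4 + M))
L(D, W) = (4 + 2*W)*(12 + 2*W) (L(D, W) = (4 + 4*2 + 2*W)*(-4*2 + (4 + 4*2 + 2*W)) = (4 + 8 + 2*W)*(-8 + (4 + 8 + 2*W)) = (12 + 2*W)*(-8 + (12 + 2*W)) = (12 + 2*W)*(4 + 2*W) = (4 + 2*W)*(12 + 2*W))
1/(L(-75, 18) + h(2)) = 1/(4*(2 + 18)*(6 + 18) + 0) = 1/(4*20*24 + 0) = 1/(1920 + 0) = 1/1920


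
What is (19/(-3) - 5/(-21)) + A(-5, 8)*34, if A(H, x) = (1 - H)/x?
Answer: 815/42 ≈ 19.405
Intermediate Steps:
A(H, x) = (1 - H)/x
(19/(-3) - 5/(-21)) + A(-5, 8)*34 = (19/(-3) - 5/(-21)) + ((1 - 1*(-5))/8)*34 = (19*(-1/3) - 5*(-1/21)) + ((1 + 5)/8)*34 = (-19/3 + 5/21) + ((1/8)*6)*34 = -128/21 + (3/4)*34 = -128/21 + 51/2 = 815/42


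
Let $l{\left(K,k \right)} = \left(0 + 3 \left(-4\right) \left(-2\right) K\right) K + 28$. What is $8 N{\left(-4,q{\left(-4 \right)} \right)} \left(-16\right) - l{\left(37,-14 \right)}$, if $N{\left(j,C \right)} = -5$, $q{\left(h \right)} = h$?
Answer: $-32244$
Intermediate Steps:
$l{\left(K,k \right)} = 28 + 24 K^{2}$ ($l{\left(K,k \right)} = \left(0 + \left(-12\right) \left(-2\right) K\right) K + 28 = \left(0 + 24 K\right) K + 28 = 24 K K + 28 = 24 K^{2} + 28 = 28 + 24 K^{2}$)
$8 N{\left(-4,q{\left(-4 \right)} \right)} \left(-16\right) - l{\left(37,-14 \right)} = 8 \left(-5\right) \left(-16\right) - \left(28 + 24 \cdot 37^{2}\right) = \left(-40\right) \left(-16\right) - \left(28 + 24 \cdot 1369\right) = 640 - \left(28 + 32856\right) = 640 - 32884 = -32244$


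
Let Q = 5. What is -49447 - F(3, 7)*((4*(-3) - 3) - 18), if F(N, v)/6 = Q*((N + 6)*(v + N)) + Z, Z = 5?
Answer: 40643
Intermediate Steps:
F(N, v) = 30 + 30*(6 + N)*(N + v) (F(N, v) = 6*(5*((N + 6)*(v + N)) + 5) = 6*(5*((6 + N)*(N + v)) + 5) = 6*(5*(6 + N)*(N + v) + 5) = 6*(5 + 5*(6 + N)*(N + v)) = 30 + 30*(6 + N)*(N + v))
-49447 - F(3, 7)*((4*(-3) - 3) - 18) = -49447 - (30 + 30*3² + 180*3 + 180*7 + 30*3*7)*((4*(-3) - 3) - 18) = -49447 - (30 + 30*9 + 540 + 1260 + 630)*((-12 - 3) - 18) = -49447 - (30 + 270 + 540 + 1260 + 630)*(-15 - 18) = -49447 - 2730*(-33) = -49447 - 1*(-90090) = -49447 + 90090 = 40643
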